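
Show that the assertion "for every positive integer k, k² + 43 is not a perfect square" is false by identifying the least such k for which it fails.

We need the least positive integer k for which k² + 43 is a perfect square.
For k = 1, 2, 3, 4, …, 18, 19, 20 the conclusion holds.
k = 21: 21² + 43 = 484 = 22², a perfect square.
So k = 21 is the smallest counterexample.

k = 21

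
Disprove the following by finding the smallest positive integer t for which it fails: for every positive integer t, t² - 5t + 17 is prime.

A counterexample is any positive integer t such that t² - 5t + 17 is not prime; we check each in order.
For t = 1, 2, 3, 4, …, 10, 11, 12 the conclusion holds.
t = 13: t² - 5t + 17 = 121 = 11 × 11, composite.

t = 13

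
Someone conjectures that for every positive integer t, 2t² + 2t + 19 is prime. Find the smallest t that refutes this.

For t = 1, 2, 3, 4, …, 15, 16, 17 the conclusion holds.
t = 18: 2t² + 2t + 19 = 703 = 19 × 37, composite.

t = 18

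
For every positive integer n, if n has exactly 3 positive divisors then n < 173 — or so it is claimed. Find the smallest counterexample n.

n = 289

The first 6 eligible values, up to n = 169, all satisfy the conclusion.
n = 289: τ(289) = 3; 289 ≥ 173.
So n = 289 is the smallest counterexample.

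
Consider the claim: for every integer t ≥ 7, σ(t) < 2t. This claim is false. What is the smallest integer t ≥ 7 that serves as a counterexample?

Check each integer t ≥ 7 in order until the claim fails.
The first 5 eligible values, up to t = 11, all satisfy the conclusion.
t = 12: σ(12) = 28; 28 ≥ 24.

t = 12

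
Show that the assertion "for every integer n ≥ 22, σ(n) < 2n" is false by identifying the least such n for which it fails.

n = 24

Check each integer n ≥ 22 in order until the claim fails.
n = 22: σ(22) = 36; 36 < 44.
n = 23: σ(23) = 24; 24 < 46.
n = 24: σ(24) = 60; 60 ≥ 48.
So n = 24 is the smallest counterexample.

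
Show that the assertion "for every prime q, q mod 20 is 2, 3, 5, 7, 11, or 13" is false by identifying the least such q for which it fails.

We need the least prime q for which the claim fails.
For q = 2, 3, 5, 7, 11, 13 the conclusion holds.
q = 17: 17 mod 20 = 17 — not in {2, 3, 5, 7, 11, 13}.
Hence q = 17 is a counterexample.

q = 17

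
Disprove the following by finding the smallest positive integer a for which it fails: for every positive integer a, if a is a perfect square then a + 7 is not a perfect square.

a = 1: 1 + 7 = 8, not a perfect square.
a = 4: 4 + 7 = 11, not a perfect square.
a = 9: 9 = 3² and 9 + 7 = 16 = 4².
So a = 9 is the smallest counterexample.

a = 9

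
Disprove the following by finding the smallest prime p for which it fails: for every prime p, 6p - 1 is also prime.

p = 2: 6p - 1 = 11, prime.
p = 3: 6p - 1 = 17, prime.
p = 5: 6p - 1 = 29, prime.
p = 7: 6p - 1 = 41, prime.
p = 11: 6p - 1 = 65 = 5 × 13, not prime.
So p = 11 is the smallest counterexample.

p = 11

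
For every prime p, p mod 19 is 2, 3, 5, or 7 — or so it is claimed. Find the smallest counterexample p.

A counterexample is any prime p such that the claim fails; we check each in order.
p = 2: 2 mod 19 = 2.
p = 3: 3 mod 19 = 3.
p = 5: 5 mod 19 = 5.
p = 7: 7 mod 19 = 7.
p = 11: 11 mod 19 = 11 — not in {2, 3, 5, 7}.
Hence p = 11 is a counterexample.

p = 11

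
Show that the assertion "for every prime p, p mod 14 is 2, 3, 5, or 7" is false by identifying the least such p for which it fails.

p = 11

A counterexample is any prime p such that the claim fails; we check each in order.
The first 4 eligible values, up to p = 7, all satisfy the conclusion.
p = 11: 11 mod 14 = 11 — not in {2, 3, 5, 7}.
Thus p = 11 disproves the claim, and no smaller p works.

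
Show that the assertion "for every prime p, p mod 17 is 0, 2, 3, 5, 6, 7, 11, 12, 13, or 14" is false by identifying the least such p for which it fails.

For p = 2, 3, 5, 7, …, 31, 37, 41 the conclusion holds.
p = 43: 43 mod 17 = 9 — not in {0, 2, 3, 5, 6, 7, 11, 12, 13, 14}.

p = 43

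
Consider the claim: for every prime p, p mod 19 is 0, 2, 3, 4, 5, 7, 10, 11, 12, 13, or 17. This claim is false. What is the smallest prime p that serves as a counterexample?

The first 11 eligible values, up to p = 31, all satisfy the conclusion.
p = 37: 37 mod 19 = 18 — not in {0, 2, 3, 4, 5, 7, 10, 11, 12, 13, 17}.
Hence p = 37 is a counterexample.

p = 37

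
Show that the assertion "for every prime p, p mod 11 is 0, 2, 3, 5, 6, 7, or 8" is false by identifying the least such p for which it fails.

Check each prime p in order until the claim fails.
p = 2: 2 mod 11 = 2.
p = 3: 3 mod 11 = 3.
p = 5: 5 mod 11 = 5.
p = 7: 7 mod 11 = 7.
p = 11: 11 mod 11 = 0.
p = 13: 13 mod 11 = 2.
p = 17: 17 mod 11 = 6.
p = 19: 19 mod 11 = 8.
p = 23: 23 mod 11 = 1 — not in {0, 2, 3, 5, 6, 7, 8}.

p = 23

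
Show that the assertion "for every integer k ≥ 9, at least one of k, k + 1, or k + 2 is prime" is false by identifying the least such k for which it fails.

A counterexample is any integer k ≥ 9 such that k, k + 1, k + 2 are all composite; we check each in order.
k = 9: 11 is prime.
k = 10: 11 is prime.
k = 11: 11 is prime.
k = 12: 13 is prime.
k = 13: 13 is prime.
k = 14: 14 = 2 × 7; 15 = 3 × 5; 16 = 2 × 8 — all composite.
Thus k = 14 disproves the claim, and no smaller k works.

k = 14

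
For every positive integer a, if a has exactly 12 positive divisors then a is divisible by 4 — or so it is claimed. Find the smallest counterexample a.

We need the least positive integer a for which a has exactly 12 positive divisors but a is not divisible by 4.
For a = 60, 72, 84 the conclusion holds.
a = 90: τ(90) = 12; 90 mod 4 = 2.
Hence a = 90 is a counterexample.

a = 90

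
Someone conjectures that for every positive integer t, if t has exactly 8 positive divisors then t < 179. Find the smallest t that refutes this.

t = 182

Check each positive integer t in order until t has exactly 8 positive divisors but the claim fails.
For t = 24, 30, 40, 42, …, 165, 170, 174 the conclusion holds.
t = 182: τ(182) = 8; 182 ≥ 179.
So t = 182 is the smallest counterexample.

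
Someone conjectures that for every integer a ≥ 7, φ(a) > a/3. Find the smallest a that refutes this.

Check each integer a ≥ 7 in order until the claim fails.
The first 5 eligible values, up to a = 11, all satisfy the conclusion.
a = 12: φ(12) = 4 and 12/3 = 4, so φ(12) ≤ 12/3.

a = 12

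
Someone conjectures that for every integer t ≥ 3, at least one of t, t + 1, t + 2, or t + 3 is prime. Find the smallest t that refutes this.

A counterexample is any integer t ≥ 3 such that t, t + 1, t + 2, t + 3 are all composite; we check each in order.
For t = 3, 4, 5, 6, …, 21, 22, 23 the conclusion holds.
t = 24: 24 = 2 × 12; 25 = 5 × 5; 26 = 2 × 13; 27 = 3 × 9 — all composite.
Hence t = 24 is a counterexample.

t = 24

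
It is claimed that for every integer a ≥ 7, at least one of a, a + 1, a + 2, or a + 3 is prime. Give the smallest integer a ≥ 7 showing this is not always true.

For a = 7, 8, 9, 10, …, 21, 22, 23 the conclusion holds.
a = 24: 24 = 2 × 12; 25 = 5 × 5; 26 = 2 × 13; 27 = 3 × 9 — all composite.

a = 24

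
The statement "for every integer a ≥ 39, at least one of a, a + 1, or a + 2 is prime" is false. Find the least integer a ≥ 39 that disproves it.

We need the least integer a ≥ 39 for which a, a + 1, a + 2 are all composite.
a = 39: 41 is prime.
a = 40: 41 is prime.
a = 41: 41 is prime.
a = 42: 43 is prime.
a = 43: 43 is prime.
a = 44: 44 = 2 × 22; 45 = 3 × 15; 46 = 2 × 23 — all composite.

a = 44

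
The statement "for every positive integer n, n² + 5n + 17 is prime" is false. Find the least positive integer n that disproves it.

We need the least positive integer n for which n² + 5n + 17 is not prime.
The first 7 eligible values, up to n = 7, all satisfy the conclusion.
n = 8: n² + 5n + 17 = 121 = 11 × 11, composite.
Hence n = 8 is a counterexample.

n = 8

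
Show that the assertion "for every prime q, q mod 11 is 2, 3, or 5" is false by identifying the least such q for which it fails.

q = 7

q = 2: 2 mod 11 = 2.
q = 3: 3 mod 11 = 3.
q = 5: 5 mod 11 = 5.
q = 7: 7 mod 11 = 7 — not in {2, 3, 5}.
Thus q = 7 disproves the claim, and no smaller q works.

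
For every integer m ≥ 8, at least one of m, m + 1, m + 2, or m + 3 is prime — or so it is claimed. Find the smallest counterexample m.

m = 24

The first 16 eligible values, up to m = 23, all satisfy the conclusion.
m = 24: 24 = 2 × 12; 25 = 5 × 5; 26 = 2 × 13; 27 = 3 × 9 — all composite.
Hence m = 24 is a counterexample.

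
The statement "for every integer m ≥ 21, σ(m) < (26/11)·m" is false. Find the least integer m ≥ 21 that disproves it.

m = 21: σ(21) = 32; 32 < 546/11.
m = 22: σ(22) = 36; 36 < 52.
m = 23: σ(23) = 24; 24 < 598/11.
m = 24: σ(24) = 60; 60 ≥ 624/11.
Hence m = 24 is a counterexample.

m = 24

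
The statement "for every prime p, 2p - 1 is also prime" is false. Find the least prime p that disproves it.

A counterexample is any prime p such that 2p - 1 is not prime; we check each in order.
p = 2: 2p - 1 = 3, prime.
p = 3: 2p - 1 = 5, prime.
p = 5: 2p - 1 = 9 = 3 × 3, not prime.

p = 5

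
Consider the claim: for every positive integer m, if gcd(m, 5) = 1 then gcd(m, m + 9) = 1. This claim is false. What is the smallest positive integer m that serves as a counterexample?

m = 3

We need the least positive integer m for which gcd(m, 5) = 1 but gcd(m, m + 9) > 1.
For m = 1, 2 the conclusion holds.
m = 3: gcd(3, 12) = 3.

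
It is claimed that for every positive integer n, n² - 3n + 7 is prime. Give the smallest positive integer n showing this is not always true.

n = 6

We need the least positive integer n for which n² - 3n + 7 is not prime.
For n = 1, 2, 3, 4, 5 the conclusion holds.
n = 6: n² - 3n + 7 = 25 = 5 × 5, composite.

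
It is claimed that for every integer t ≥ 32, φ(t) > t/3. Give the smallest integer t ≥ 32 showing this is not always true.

The first 4 eligible values, up to t = 35, all satisfy the conclusion.
t = 36: φ(36) = 12 and 36/3 = 12, so φ(36) ≤ 36/3.
Thus t = 36 disproves the claim, and no smaller t works.

t = 36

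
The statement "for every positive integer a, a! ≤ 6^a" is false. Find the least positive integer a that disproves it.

We need the least positive integer a for which a! > 6^a.
For a = 1, 2, 3, 4, …, 11, 12, 13 the conclusion holds.
a = 14: a! = 87178291200 and 6^a = 78364164096, so 87178291200 > 78364164096.

a = 14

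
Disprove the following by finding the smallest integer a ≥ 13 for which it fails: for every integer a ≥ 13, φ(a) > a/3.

The first 5 eligible values, up to a = 17, all satisfy the conclusion.
a = 18: φ(18) = 6 and 18/3 = 6, so φ(18) ≤ 18/3.

a = 18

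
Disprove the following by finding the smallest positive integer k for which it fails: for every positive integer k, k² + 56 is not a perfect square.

Check each positive integer k in order until k² + 56 is a perfect square.
For k = 1, 2, 3, 4 the conclusion holds.
k = 5: 5² + 56 = 81 = 9², a perfect square.

k = 5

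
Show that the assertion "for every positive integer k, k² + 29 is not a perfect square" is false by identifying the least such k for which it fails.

k = 14

We need the least positive integer k for which k² + 29 is a perfect square.
The first 13 eligible values, up to k = 13, all satisfy the conclusion.
k = 14: 14² + 29 = 225 = 15², a perfect square.
So k = 14 is the smallest counterexample.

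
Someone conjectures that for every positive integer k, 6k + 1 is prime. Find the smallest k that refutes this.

k = 4

Check each positive integer k in order until 6k + 1 is not prime.
k = 1: 6k + 1 = 7, prime.
k = 2: 6k + 1 = 13, prime.
k = 3: 6k + 1 = 19, prime.
k = 4: 6k + 1 = 25 = 5 × 5, composite.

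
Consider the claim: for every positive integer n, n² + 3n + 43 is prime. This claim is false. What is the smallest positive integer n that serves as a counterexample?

n = 39

For n = 1, 2, 3, 4, …, 36, 37, 38 the conclusion holds.
n = 39: n² + 3n + 43 = 1681 = 41 × 41, composite.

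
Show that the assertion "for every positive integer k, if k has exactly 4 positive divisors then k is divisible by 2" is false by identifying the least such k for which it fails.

k = 15

A counterexample is any positive integer k such that k has exactly 4 positive divisors but k is not divisible by 2; we check each in order.
The first 4 eligible values, up to k = 14, all satisfy the conclusion.
k = 15: τ(15) = 4; 15 mod 2 = 1.
So k = 15 is the smallest counterexample.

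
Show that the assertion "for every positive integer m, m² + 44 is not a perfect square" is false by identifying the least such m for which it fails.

m = 10

A counterexample is any positive integer m such that m² + 44 is a perfect square; we check each in order.
For m = 1, 2, 3, 4, 5, 6, 7, 8, 9 the conclusion holds.
m = 10: 10² + 44 = 144 = 12², a perfect square.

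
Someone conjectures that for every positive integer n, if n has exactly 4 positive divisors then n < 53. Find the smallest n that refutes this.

n = 55

A counterexample is any positive integer n such that n has exactly 4 positive divisors but the claim fails; we check each in order.
The first 16 eligible values, up to n = 51, all satisfy the conclusion.
n = 55: τ(55) = 4; 55 ≥ 53.
Thus n = 55 disproves the claim, and no smaller n works.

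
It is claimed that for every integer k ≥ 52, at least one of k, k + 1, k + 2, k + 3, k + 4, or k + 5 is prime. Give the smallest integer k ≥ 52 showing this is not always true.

A counterexample is any integer k ≥ 52 such that k, k + 1, k + 2, k + 3, k + 4, k + 5 are all composite; we check each in order.
The first 38 eligible values, up to k = 89, all satisfy the conclusion.
k = 90: 90 = 2 × 45; 91 = 7 × 13; 92 = 2 × 46; 93 = 3 × 31; 94 = 2 × 47; 95 = 5 × 19 — all composite.
So k = 90 is the smallest counterexample.

k = 90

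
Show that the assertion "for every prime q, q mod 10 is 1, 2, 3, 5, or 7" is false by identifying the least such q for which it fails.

Check each prime q in order until the claim fails.
For q = 2, 3, 5, 7, 11, 13, 17 the conclusion holds.
q = 19: 19 mod 10 = 9 — not in {1, 2, 3, 5, 7}.
Thus q = 19 disproves the claim, and no smaller q works.

q = 19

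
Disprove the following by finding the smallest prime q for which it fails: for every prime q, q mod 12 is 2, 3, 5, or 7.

q = 11

Check each prime q in order until the claim fails.
For q = 2, 3, 5, 7 the conclusion holds.
q = 11: 11 mod 12 = 11 — not in {2, 3, 5, 7}.
So q = 11 is the smallest counterexample.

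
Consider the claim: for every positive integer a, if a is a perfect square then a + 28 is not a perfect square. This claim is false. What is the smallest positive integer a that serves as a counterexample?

a = 36

The first 5 eligible values, up to a = 25, all satisfy the conclusion.
a = 36: 36 = 6² and 36 + 28 = 64 = 8².
Thus a = 36 disproves the claim, and no smaller a works.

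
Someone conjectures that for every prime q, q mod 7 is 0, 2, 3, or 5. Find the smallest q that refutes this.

We need the least prime q for which the claim fails.
q = 2: 2 mod 7 = 2.
q = 3: 3 mod 7 = 3.
q = 5: 5 mod 7 = 5.
q = 7: 7 mod 7 = 0.
q = 11: 11 mod 7 = 4 — not in {0, 2, 3, 5}.
Thus q = 11 disproves the claim, and no smaller q works.

q = 11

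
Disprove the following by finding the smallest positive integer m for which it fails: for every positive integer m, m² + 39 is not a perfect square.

m = 5

m = 1: 1² + 39 = 40, not a perfect square.
m = 2: 2² + 39 = 43, not a perfect square.
m = 3: 3² + 39 = 48, not a perfect square.
m = 4: 4² + 39 = 55, not a perfect square.
m = 5: 5² + 39 = 64 = 8², a perfect square.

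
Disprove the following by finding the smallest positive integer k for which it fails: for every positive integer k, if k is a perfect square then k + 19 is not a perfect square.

k = 81

We need the least positive integer k for which k is a perfect square but k + 19 is a perfect square.
k = 1: 1 + 19 = 20, not a perfect square.
k = 4: 4 + 19 = 23, not a perfect square.
k = 9: 9 + 19 = 28, not a perfect square.
k = 16: 16 + 19 = 35, not a perfect square.
k = 25: 25 + 19 = 44, not a perfect square.
k = 36: 36 + 19 = 55, not a perfect square.
k = 49: 49 + 19 = 68, not a perfect square.
k = 64: 64 + 19 = 83, not a perfect square.
k = 81: 81 = 9² and 81 + 19 = 100 = 10².
Thus k = 81 disproves the claim, and no smaller k works.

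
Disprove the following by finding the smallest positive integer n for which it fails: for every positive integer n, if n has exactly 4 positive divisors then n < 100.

n = 106

A counterexample is any positive integer n such that n has exactly 4 positive divisors but the claim fails; we check each in order.
For n = 6, 8, 10, 14, …, 93, 94, 95 the conclusion holds.
n = 106: τ(106) = 4; 106 ≥ 100.
So n = 106 is the smallest counterexample.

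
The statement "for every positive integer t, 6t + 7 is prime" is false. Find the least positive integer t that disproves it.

t = 3

Check each positive integer t in order until 6t + 7 is not prime.
For t = 1, 2 the conclusion holds.
t = 3: 6t + 7 = 25 = 5 × 5, composite.
So t = 3 is the smallest counterexample.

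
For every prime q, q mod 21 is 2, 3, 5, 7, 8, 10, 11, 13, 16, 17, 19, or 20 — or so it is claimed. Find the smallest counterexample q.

A counterexample is any prime q such that the claim fails; we check each in order.
For q = 2, 3, 5, 7, …, 31, 37, 41 the conclusion holds.
q = 43: 43 mod 21 = 1 — not in {2, 3, 5, 7, 8, 10, 11, 13, 16, 17, 19, 20}.
Hence q = 43 is a counterexample.

q = 43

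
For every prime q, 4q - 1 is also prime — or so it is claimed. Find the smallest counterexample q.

q = 7

We need the least prime q for which 4q - 1 is not prime.
For q = 2, 3, 5 the conclusion holds.
q = 7: 4q - 1 = 27 = 3 × 9, not prime.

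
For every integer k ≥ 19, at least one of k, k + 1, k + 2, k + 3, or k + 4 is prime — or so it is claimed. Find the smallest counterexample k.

k = 24

A counterexample is any integer k ≥ 19 such that k, k + 1, k + 2, k + 3, k + 4 are all composite; we check each in order.
k = 19: 19 is prime.
k = 20: 23 is prime.
k = 21: 23 is prime.
k = 22: 23 is prime.
k = 23: 23 is prime.
k = 24: 24 = 2 × 12; 25 = 5 × 5; 26 = 2 × 13; 27 = 3 × 9; 28 = 2 × 14 — all composite.
So k = 24 is the smallest counterexample.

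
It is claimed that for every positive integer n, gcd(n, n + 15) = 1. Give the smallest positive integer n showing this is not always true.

n = 3

Check each positive integer n in order until gcd(n, n + 15) > 1.
n = 1: gcd(1, 16) = 1.
n = 2: gcd(2, 17) = 1.
n = 3: gcd(3, 18) = 3.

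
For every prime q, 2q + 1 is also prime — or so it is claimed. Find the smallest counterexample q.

q = 2: 2q + 1 = 5, prime.
q = 3: 2q + 1 = 7, prime.
q = 5: 2q + 1 = 11, prime.
q = 7: 2q + 1 = 15 = 3 × 5, not prime.

q = 7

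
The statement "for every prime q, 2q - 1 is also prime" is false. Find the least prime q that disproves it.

q = 5

We need the least prime q for which 2q - 1 is not prime.
q = 2: 2q - 1 = 3, prime.
q = 3: 2q - 1 = 5, prime.
q = 5: 2q - 1 = 9 = 3 × 3, not prime.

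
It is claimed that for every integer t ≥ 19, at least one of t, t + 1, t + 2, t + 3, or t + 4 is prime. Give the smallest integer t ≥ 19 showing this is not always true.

t = 24

t = 19: 19 is prime.
t = 20: 23 is prime.
t = 21: 23 is prime.
t = 22: 23 is prime.
t = 23: 23 is prime.
t = 24: 24 = 2 × 12; 25 = 5 × 5; 26 = 2 × 13; 27 = 3 × 9; 28 = 2 × 14 — all composite.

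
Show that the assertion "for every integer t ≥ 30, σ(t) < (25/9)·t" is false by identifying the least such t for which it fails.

t = 60

We need the least integer t ≥ 30 for which the claim fails.
For t = 30, 31, 32, 33, …, 57, 58, 59 the conclusion holds.
t = 60: σ(60) = 168; 168 ≥ 500/3.
Hence t = 60 is a counterexample.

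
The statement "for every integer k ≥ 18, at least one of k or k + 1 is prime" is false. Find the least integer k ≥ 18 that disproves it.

k = 20

We need the least integer k ≥ 18 for which k, k + 1 are both composite.
For k = 18, 19 the conclusion holds.
k = 20: 20 = 2 × 10; 21 = 3 × 7 — both composite.
Thus k = 20 disproves the claim, and no smaller k works.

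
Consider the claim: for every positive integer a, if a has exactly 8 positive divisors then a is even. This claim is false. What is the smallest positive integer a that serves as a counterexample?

a = 105

A counterexample is any positive integer a such that a has exactly 8 positive divisors but a is odd; we check each in order.
For a = 24, 30, 40, 42, …, 88, 102, 104 the conclusion holds.
a = 105: divisors of 105: 1, 3, 5, 7, 15, 21, 35, 105; 105 is odd.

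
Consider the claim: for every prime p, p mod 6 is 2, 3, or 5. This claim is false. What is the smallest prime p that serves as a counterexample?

We need the least prime p for which the claim fails.
For p = 2, 3, 5 the conclusion holds.
p = 7: 7 mod 6 = 1 — not in {2, 3, 5}.
Thus p = 7 disproves the claim, and no smaller p works.

p = 7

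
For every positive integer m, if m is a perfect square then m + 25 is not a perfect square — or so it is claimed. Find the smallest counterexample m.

We need the least positive integer m for which m is a perfect square but m + 25 is a perfect square.
The first 11 eligible values, up to m = 121, all satisfy the conclusion.
m = 144: 144 = 12² and 144 + 25 = 169 = 13².

m = 144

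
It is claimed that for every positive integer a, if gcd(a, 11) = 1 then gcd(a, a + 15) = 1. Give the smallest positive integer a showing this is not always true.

a = 3

We need the least positive integer a for which gcd(a, 11) = 1 but gcd(a, a + 15) > 1.
For a = 1, 2 the conclusion holds.
a = 3: gcd(3, 18) = 3.
So a = 3 is the smallest counterexample.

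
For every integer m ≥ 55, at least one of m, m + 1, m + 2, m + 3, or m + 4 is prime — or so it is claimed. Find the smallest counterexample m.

m = 62

For m = 55, 56, 57, 58, 59, 60, 61 the conclusion holds.
m = 62: 62 = 2 × 31; 63 = 3 × 21; 64 = 2 × 32; 65 = 5 × 13; 66 = 2 × 33 — all composite.
Thus m = 62 disproves the claim, and no smaller m works.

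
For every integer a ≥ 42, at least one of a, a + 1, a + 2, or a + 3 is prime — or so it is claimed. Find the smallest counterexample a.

A counterexample is any integer a ≥ 42 such that a, a + 1, a + 2, a + 3 are all composite; we check each in order.
For a = 42, 43, 44, 45, 46, 47 the conclusion holds.
a = 48: 48 = 2 × 24; 49 = 7 × 7; 50 = 2 × 25; 51 = 3 × 17 — all composite.
Hence a = 48 is a counterexample.

a = 48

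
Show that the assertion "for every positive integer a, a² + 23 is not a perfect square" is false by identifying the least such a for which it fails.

For a = 1, 2, 3, 4, 5, 6, 7, 8, 9, 10 the conclusion holds.
a = 11: 11² + 23 = 144 = 12², a perfect square.

a = 11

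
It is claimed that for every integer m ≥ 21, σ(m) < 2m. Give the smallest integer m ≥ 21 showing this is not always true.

m = 24

A counterexample is any integer m ≥ 21 such that the claim fails; we check each in order.
m = 21: σ(21) = 32; 32 < 42.
m = 22: σ(22) = 36; 36 < 44.
m = 23: σ(23) = 24; 24 < 46.
m = 24: σ(24) = 60; 60 ≥ 48.
Hence m = 24 is a counterexample.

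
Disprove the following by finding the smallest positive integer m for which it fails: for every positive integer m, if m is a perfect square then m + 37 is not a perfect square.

m = 324

We need the least positive integer m for which m is a perfect square but m + 37 is a perfect square.
For m = 1, 4, 9, 16, …, 225, 256, 289 the conclusion holds.
m = 324: 324 = 18² and 324 + 37 = 361 = 19².
So m = 324 is the smallest counterexample.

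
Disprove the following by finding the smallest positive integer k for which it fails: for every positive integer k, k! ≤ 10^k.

For k = 1, 2, 3, 4, …, 22, 23, 24 the conclusion holds.
k = 25: k! = 15511210043330985984000000 and 10^k = 10000000000000000000000000, so 15511210043330985984000000 > 10000000000000000000000000.
So k = 25 is the smallest counterexample.

k = 25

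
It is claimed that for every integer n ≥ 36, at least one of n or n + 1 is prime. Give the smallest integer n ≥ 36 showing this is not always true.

n = 38

Check each integer n ≥ 36 in order until n, n + 1 are both composite.
n = 36: 37 is prime.
n = 37: 37 is prime.
n = 38: 38 = 2 × 19; 39 = 3 × 13 — both composite.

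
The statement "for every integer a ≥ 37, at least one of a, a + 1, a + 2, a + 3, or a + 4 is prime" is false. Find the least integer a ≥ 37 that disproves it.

The first 11 eligible values, up to a = 47, all satisfy the conclusion.
a = 48: 48 = 2 × 24; 49 = 7 × 7; 50 = 2 × 25; 51 = 3 × 17; 52 = 2 × 26 — all composite.
Hence a = 48 is a counterexample.

a = 48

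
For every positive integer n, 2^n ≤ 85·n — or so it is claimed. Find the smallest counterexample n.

n = 10

We need the least positive integer n for which 2^n > 85·n.
For n = 1, 2, 3, 4, 5, 6, 7, 8, 9 the conclusion holds.
n = 10: 2^n = 1024 and 85·n = 850, so 1024 > 850.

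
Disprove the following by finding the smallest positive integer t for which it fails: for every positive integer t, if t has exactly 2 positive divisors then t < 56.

A counterexample is any positive integer t such that t has exactly 2 positive divisors but the claim fails; we check each in order.
For t = 2, 3, 5, 7, …, 43, 47, 53 the conclusion holds.
t = 59: τ(59) = 2; 59 ≥ 56.
Hence t = 59 is a counterexample.

t = 59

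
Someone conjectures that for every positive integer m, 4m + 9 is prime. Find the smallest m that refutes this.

m = 1: 4m + 9 = 13, prime.
m = 2: 4m + 9 = 17, prime.
m = 3: 4m + 9 = 21 = 3 × 7, composite.

m = 3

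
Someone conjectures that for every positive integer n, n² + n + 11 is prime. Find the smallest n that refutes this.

Check each positive integer n in order until n² + n + 11 is not prime.
The first 9 eligible values, up to n = 9, all satisfy the conclusion.
n = 10: n² + n + 11 = 121 = 11 × 11, composite.
Thus n = 10 disproves the claim, and no smaller n works.

n = 10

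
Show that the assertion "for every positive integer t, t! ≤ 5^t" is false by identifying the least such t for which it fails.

t = 12

Check each positive integer t in order until t! > 5^t.
For t = 1, 2, 3, 4, …, 9, 10, 11 the conclusion holds.
t = 12: t! = 479001600 and 5^t = 244140625, so 479001600 > 244140625.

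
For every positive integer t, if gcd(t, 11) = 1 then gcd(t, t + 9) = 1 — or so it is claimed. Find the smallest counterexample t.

Check each positive integer t in order until gcd(t, 11) = 1 but gcd(t, t + 9) > 1.
For t = 1, 2 the conclusion holds.
t = 3: gcd(3, 12) = 3.

t = 3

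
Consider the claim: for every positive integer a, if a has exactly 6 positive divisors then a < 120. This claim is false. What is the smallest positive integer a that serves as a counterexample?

For a = 12, 18, 20, 28, …, 99, 116, 117 the conclusion holds.
a = 124: τ(124) = 6; 124 ≥ 120.

a = 124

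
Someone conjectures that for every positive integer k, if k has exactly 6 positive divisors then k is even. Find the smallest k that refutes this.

k = 45

We need the least positive integer k for which k has exactly 6 positive divisors but k is odd.
For k = 12, 18, 20, 28, 32, 44 the conclusion holds.
k = 45: divisors of 45: 1, 3, 5, 9, 15, 45; 45 is odd.
So k = 45 is the smallest counterexample.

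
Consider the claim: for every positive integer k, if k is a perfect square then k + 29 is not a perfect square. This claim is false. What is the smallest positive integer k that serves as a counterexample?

k = 196

Check each positive integer k in order until k is a perfect square but k + 29 is a perfect square.
For k = 1, 4, 9, 16, …, 121, 144, 169 the conclusion holds.
k = 196: 196 = 14² and 196 + 29 = 225 = 15².
So k = 196 is the smallest counterexample.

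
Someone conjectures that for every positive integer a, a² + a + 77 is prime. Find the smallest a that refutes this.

The first 5 eligible values, up to a = 5, all satisfy the conclusion.
a = 6: a² + a + 77 = 119 = 7 × 17, composite.

a = 6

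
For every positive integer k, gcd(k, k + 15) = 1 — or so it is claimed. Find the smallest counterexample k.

k = 3

A counterexample is any positive integer k such that gcd(k, k + 15) > 1; we check each in order.
k = 1: gcd(1, 16) = 1.
k = 2: gcd(2, 17) = 1.
k = 3: gcd(3, 18) = 3.
Thus k = 3 disproves the claim, and no smaller k works.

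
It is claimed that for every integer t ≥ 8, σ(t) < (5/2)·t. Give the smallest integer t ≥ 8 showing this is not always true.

t = 24

For t = 8, 9, 10, 11, …, 21, 22, 23 the conclusion holds.
t = 24: σ(24) = 60; 60 ≥ 60.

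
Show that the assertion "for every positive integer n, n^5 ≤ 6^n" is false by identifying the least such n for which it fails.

n = 1: n^5 = 1 and 6^n = 6, so 1 ≤ 6.
n = 2: n^5 = 32 and 6^n = 36, so 32 ≤ 36.
n = 3: n^5 = 243 and 6^n = 216, so 243 > 216.

n = 3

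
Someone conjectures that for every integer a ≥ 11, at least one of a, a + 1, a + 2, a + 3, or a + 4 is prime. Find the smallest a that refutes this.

a = 24

We need the least integer a ≥ 11 for which a, a + 1, a + 2, a + 3, a + 4 are all composite.
For a = 11, 12, 13, 14, …, 21, 22, 23 the conclusion holds.
a = 24: 24 = 2 × 12; 25 = 5 × 5; 26 = 2 × 13; 27 = 3 × 9; 28 = 2 × 14 — all composite.
Hence a = 24 is a counterexample.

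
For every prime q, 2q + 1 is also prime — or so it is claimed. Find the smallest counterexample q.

q = 7

For q = 2, 3, 5 the conclusion holds.
q = 7: 2q + 1 = 15 = 3 × 5, not prime.
Thus q = 7 disproves the claim, and no smaller q works.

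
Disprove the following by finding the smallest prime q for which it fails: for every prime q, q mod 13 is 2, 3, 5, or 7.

Check each prime q in order until the claim fails.
q = 2: 2 mod 13 = 2.
q = 3: 3 mod 13 = 3.
q = 5: 5 mod 13 = 5.
q = 7: 7 mod 13 = 7.
q = 11: 11 mod 13 = 11 — not in {2, 3, 5, 7}.
Thus q = 11 disproves the claim, and no smaller q works.

q = 11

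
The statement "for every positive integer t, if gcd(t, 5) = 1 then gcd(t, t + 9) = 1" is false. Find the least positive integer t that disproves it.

t = 3

t = 1: gcd(1, 10) = 1.
t = 2: gcd(2, 11) = 1.
t = 3: gcd(3, 12) = 3.
Thus t = 3 disproves the claim, and no smaller t works.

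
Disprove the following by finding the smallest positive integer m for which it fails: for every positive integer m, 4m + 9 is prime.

m = 1: 4m + 9 = 13, prime.
m = 2: 4m + 9 = 17, prime.
m = 3: 4m + 9 = 21 = 3 × 7, composite.
So m = 3 is the smallest counterexample.

m = 3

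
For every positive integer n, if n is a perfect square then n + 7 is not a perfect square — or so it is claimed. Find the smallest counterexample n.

A counterexample is any positive integer n such that n is a perfect square but n + 7 is a perfect square; we check each in order.
For n = 1, 4 the conclusion holds.
n = 9: 9 = 3² and 9 + 7 = 16 = 4².
Thus n = 9 disproves the claim, and no smaller n works.

n = 9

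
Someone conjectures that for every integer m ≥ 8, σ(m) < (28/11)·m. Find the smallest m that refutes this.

A counterexample is any integer m ≥ 8 such that the claim fails; we check each in order.
For m = 8, 9, 10, 11, …, 45, 46, 47 the conclusion holds.
m = 48: σ(48) = 124; 124 ≥ 1344/11.
Thus m = 48 disproves the claim, and no smaller m works.

m = 48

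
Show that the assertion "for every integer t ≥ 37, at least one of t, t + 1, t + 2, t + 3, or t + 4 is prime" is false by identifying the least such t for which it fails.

t = 48

For t = 37, 38, 39, 40, …, 45, 46, 47 the conclusion holds.
t = 48: 48 = 2 × 24; 49 = 7 × 7; 50 = 2 × 25; 51 = 3 × 17; 52 = 2 × 26 — all composite.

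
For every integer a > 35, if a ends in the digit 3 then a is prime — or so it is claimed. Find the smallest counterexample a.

We need the least integer a > 35 for which a ends in the digit 3 but a is not prime.
a = 43: 43 ends in 3 and is prime.
a = 53: 53 ends in 3 and is prime.
a = 63: 63 ends in 3; 63 = 3 × 21, composite.

a = 63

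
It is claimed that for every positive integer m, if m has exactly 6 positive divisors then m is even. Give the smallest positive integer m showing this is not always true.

m = 45

A counterexample is any positive integer m such that m has exactly 6 positive divisors but m is odd; we check each in order.
For m = 12, 18, 20, 28, 32, 44 the conclusion holds.
m = 45: divisors of 45: 1, 3, 5, 9, 15, 45; 45 is odd.
So m = 45 is the smallest counterexample.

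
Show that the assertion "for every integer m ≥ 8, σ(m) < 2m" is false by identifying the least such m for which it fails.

m = 12

We need the least integer m ≥ 8 for which the claim fails.
m = 8: σ(8) = 15; 15 < 16.
m = 9: σ(9) = 13; 13 < 18.
m = 10: σ(10) = 18; 18 < 20.
m = 11: σ(11) = 12; 12 < 22.
m = 12: σ(12) = 28; 28 ≥ 24.
Thus m = 12 disproves the claim, and no smaller m works.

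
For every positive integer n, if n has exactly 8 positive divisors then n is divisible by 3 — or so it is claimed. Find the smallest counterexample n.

We need the least positive integer n for which n has exactly 8 positive divisors but n is not divisible by 3.
n = 24: τ(24) = 8; 24 mod 3 = 0.
n = 30: τ(30) = 8; 30 mod 3 = 0.
n = 40: τ(40) = 8; 40 mod 3 = 1.

n = 40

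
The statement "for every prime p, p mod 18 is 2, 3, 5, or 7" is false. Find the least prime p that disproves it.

p = 11

Check each prime p in order until the claim fails.
For p = 2, 3, 5, 7 the conclusion holds.
p = 11: 11 mod 18 = 11 — not in {2, 3, 5, 7}.
Thus p = 11 disproves the claim, and no smaller p works.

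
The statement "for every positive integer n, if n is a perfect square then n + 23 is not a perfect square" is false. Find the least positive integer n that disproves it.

We need the least positive integer n for which n is a perfect square but n + 23 is a perfect square.
The first 10 eligible values, up to n = 100, all satisfy the conclusion.
n = 121: 121 = 11² and 121 + 23 = 144 = 12².

n = 121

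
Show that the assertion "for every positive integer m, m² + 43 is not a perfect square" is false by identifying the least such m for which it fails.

We need the least positive integer m for which m² + 43 is a perfect square.
The first 20 eligible values, up to m = 20, all satisfy the conclusion.
m = 21: 21² + 43 = 484 = 22², a perfect square.
Thus m = 21 disproves the claim, and no smaller m works.

m = 21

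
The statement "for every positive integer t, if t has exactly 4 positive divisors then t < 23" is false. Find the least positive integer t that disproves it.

The first 7 eligible values, up to t = 22, all satisfy the conclusion.
t = 26: τ(26) = 4; 26 ≥ 23.
Thus t = 26 disproves the claim, and no smaller t works.

t = 26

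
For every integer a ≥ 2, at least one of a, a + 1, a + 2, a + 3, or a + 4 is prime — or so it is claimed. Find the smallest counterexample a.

A counterexample is any integer a ≥ 2 such that a, a + 1, a + 2, a + 3, a + 4 are all composite; we check each in order.
For a = 2, 3, 4, 5, …, 21, 22, 23 the conclusion holds.
a = 24: 24 = 2 × 12; 25 = 5 × 5; 26 = 2 × 13; 27 = 3 × 9; 28 = 2 × 14 — all composite.
So a = 24 is the smallest counterexample.

a = 24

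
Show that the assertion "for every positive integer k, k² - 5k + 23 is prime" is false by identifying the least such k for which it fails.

For k = 1, 2, 3, 4, …, 16, 17, 18 the conclusion holds.
k = 19: k² - 5k + 23 = 289 = 17 × 17, composite.

k = 19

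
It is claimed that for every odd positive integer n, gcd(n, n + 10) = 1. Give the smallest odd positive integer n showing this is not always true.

n = 5

n = 1: gcd(1, 11) = 1.
n = 3: gcd(3, 13) = 1.
n = 5: gcd(5, 15) = 5.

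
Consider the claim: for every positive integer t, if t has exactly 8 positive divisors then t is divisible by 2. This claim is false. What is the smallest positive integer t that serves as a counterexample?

We need the least positive integer t for which t has exactly 8 positive divisors but t is not divisible by 2.
For t = 24, 30, 40, 42, …, 88, 102, 104 the conclusion holds.
t = 105: τ(105) = 8; 105 mod 2 = 1.

t = 105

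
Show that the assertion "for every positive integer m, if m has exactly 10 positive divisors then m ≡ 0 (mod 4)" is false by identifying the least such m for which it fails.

A counterexample is any positive integer m such that m has exactly 10 positive divisors but the claim fails; we check each in order.
For m = 48, 80, 112 the conclusion holds.
m = 162: τ(162) = 10; 162 ≡ 2 (mod 4).
Thus m = 162 disproves the claim, and no smaller m works.

m = 162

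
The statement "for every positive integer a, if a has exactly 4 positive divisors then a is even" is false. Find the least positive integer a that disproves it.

A counterexample is any positive integer a such that a has exactly 4 positive divisors but a is odd; we check each in order.
a = 6: divisors of 6: 1, 2, 3, 6; 6 is even.
a = 8: divisors of 8: 1, 2, 4, 8; 8 is even.
a = 10: divisors of 10: 1, 2, 5, 10; 10 is even.
a = 14: divisors of 14: 1, 2, 7, 14; 14 is even.
a = 15: divisors of 15: 1, 3, 5, 15; 15 is odd.
So a = 15 is the smallest counterexample.

a = 15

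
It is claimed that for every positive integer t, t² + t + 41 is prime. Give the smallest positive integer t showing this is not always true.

t = 40

We need the least positive integer t for which t² + t + 41 is not prime.
For t = 1, 2, 3, 4, …, 37, 38, 39 the conclusion holds.
t = 40: t² + t + 41 = 1681 = 41 × 41, composite.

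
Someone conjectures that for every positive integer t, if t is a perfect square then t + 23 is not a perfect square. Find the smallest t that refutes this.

We need the least positive integer t for which t is a perfect square but t + 23 is a perfect square.
The first 10 eligible values, up to t = 100, all satisfy the conclusion.
t = 121: 121 = 11² and 121 + 23 = 144 = 12².
Hence t = 121 is a counterexample.

t = 121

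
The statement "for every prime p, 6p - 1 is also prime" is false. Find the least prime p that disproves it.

A counterexample is any prime p such that 6p - 1 is not prime; we check each in order.
The first 4 eligible values, up to p = 7, all satisfy the conclusion.
p = 11: 6p - 1 = 65 = 5 × 13, not prime.
Thus p = 11 disproves the claim, and no smaller p works.

p = 11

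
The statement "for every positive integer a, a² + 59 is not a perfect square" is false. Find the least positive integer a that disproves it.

For a = 1, 2, 3, 4, …, 26, 27, 28 the conclusion holds.
a = 29: 29² + 59 = 900 = 30², a perfect square.
Thus a = 29 disproves the claim, and no smaller a works.

a = 29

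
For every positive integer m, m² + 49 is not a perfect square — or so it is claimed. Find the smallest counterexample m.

For m = 1, 2, 3, 4, …, 21, 22, 23 the conclusion holds.
m = 24: 24² + 49 = 625 = 25², a perfect square.

m = 24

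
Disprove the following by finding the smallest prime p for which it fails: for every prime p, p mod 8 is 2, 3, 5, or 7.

The first 6 eligible values, up to p = 13, all satisfy the conclusion.
p = 17: 17 mod 8 = 1 — not in {2, 3, 5, 7}.

p = 17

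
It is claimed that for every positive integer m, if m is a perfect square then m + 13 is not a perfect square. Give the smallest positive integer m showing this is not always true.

A counterexample is any positive integer m such that m is a perfect square but m + 13 is a perfect square; we check each in order.
m = 1: 1 + 13 = 14, not a perfect square.
m = 4: 4 + 13 = 17, not a perfect square.
m = 9: 9 + 13 = 22, not a perfect square.
m = 16: 16 + 13 = 29, not a perfect square.
m = 25: 25 + 13 = 38, not a perfect square.
m = 36: 36 = 6² and 36 + 13 = 49 = 7².

m = 36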